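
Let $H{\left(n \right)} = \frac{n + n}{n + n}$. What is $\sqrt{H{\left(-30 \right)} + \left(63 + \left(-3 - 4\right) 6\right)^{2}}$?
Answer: $\sqrt{442} \approx 21.024$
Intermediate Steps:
$H{\left(n \right)} = 1$ ($H{\left(n \right)} = \frac{2 n}{2 n} = 2 n \frac{1}{2 n} = 1$)
$\sqrt{H{\left(-30 \right)} + \left(63 + \left(-3 - 4\right) 6\right)^{2}} = \sqrt{1 + \left(63 + \left(-3 - 4\right) 6\right)^{2}} = \sqrt{1 + \left(63 - 42\right)^{2}} = \sqrt{1 + 21^{2}} = \sqrt{1 + 441} = \sqrt{442}$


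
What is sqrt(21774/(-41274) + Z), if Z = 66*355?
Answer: sqrt(1108697654739)/6879 ≈ 153.07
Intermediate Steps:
Z = 23430
sqrt(21774/(-41274) + Z) = sqrt(21774/(-41274) + 23430) = sqrt(21774*(-1/41274) + 23430) = sqrt(-3629/6879 + 23430) = sqrt(161171341/6879) = sqrt(1108697654739)/6879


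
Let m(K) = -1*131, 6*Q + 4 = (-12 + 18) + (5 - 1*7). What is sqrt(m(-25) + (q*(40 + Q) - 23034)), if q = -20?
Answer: I*sqrt(23965) ≈ 154.81*I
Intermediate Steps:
Q = 0 (Q = -2/3 + ((-12 + 18) + (5 - 1*7))/6 = -2/3 + (6 + (5 - 7))/6 = -2/3 + (6 - 2)/6 = -2/3 + (1/6)*4 = -2/3 + 2/3 = 0)
m(K) = -131
sqrt(m(-25) + (q*(40 + Q) - 23034)) = sqrt(-131 + (-20*(40 + 0) - 23034)) = sqrt(-131 + (-20*40 - 23034)) = sqrt(-131 + (-800 - 23034)) = sqrt(-131 - 23834) = sqrt(-23965) = I*sqrt(23965)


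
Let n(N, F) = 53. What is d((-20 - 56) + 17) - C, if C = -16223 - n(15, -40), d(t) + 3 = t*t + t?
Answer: 19695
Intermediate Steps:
d(t) = -3 + t + t² (d(t) = -3 + (t*t + t) = -3 + (t² + t) = -3 + (t + t²) = -3 + t + t²)
C = -16276 (C = -16223 - 1*53 = -16223 - 53 = -16276)
d((-20 - 56) + 17) - C = (-3 + ((-20 - 56) + 17) + ((-20 - 56) + 17)²) - 1*(-16276) = (-3 + (-76 + 17) + (-76 + 17)²) + 16276 = (-3 - 59 + (-59)²) + 16276 = (-3 - 59 + 3481) + 16276 = 3419 + 16276 = 19695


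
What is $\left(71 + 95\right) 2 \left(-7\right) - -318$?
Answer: $-2006$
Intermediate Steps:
$\left(71 + 95\right) 2 \left(-7\right) - -318 = 166 \left(-14\right) + 318 = -2324 + 318 = -2006$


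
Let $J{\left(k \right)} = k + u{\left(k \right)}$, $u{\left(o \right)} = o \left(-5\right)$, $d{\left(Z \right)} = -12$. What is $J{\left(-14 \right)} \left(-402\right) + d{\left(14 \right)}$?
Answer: $-22524$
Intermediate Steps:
$u{\left(o \right)} = - 5 o$
$J{\left(k \right)} = - 4 k$ ($J{\left(k \right)} = k - 5 k = - 4 k$)
$J{\left(-14 \right)} \left(-402\right) + d{\left(14 \right)} = \left(-4\right) \left(-14\right) \left(-402\right) - 12 = 56 \left(-402\right) - 12 = -22512 - 12 = -22524$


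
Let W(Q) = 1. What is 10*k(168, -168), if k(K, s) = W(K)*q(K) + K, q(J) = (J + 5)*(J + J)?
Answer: 582960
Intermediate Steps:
q(J) = 2*J*(5 + J) (q(J) = (5 + J)*(2*J) = 2*J*(5 + J))
k(K, s) = K + 2*K*(5 + K) (k(K, s) = 1*(2*K*(5 + K)) + K = 2*K*(5 + K) + K = K + 2*K*(5 + K))
10*k(168, -168) = 10*(168*(11 + 2*168)) = 10*(168*(11 + 336)) = 10*(168*347) = 10*58296 = 582960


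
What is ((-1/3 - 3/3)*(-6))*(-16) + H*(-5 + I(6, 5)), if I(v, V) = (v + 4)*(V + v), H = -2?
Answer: -338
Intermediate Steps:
I(v, V) = (4 + v)*(V + v)
((-1/3 - 3/3)*(-6))*(-16) + H*(-5 + I(6, 5)) = ((-1/3 - 3/3)*(-6))*(-16) - 2*(-5 + (6² + 4*5 + 4*6 + 5*6)) = ((-1*⅓ - 3*⅓)*(-6))*(-16) - 2*(-5 + (36 + 20 + 24 + 30)) = ((-⅓ - 1)*(-6))*(-16) - 2*(-5 + 110) = -4/3*(-6)*(-16) - 2*105 = 8*(-16) - 210 = -128 - 210 = -338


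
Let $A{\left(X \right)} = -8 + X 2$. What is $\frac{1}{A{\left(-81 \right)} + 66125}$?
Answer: $\frac{1}{65955} \approx 1.5162 \cdot 10^{-5}$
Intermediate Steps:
$A{\left(X \right)} = -8 + 2 X$
$\frac{1}{A{\left(-81 \right)} + 66125} = \frac{1}{\left(-8 + 2 \left(-81\right)\right) + 66125} = \frac{1}{\left(-8 - 162\right) + 66125} = \frac{1}{-170 + 66125} = \frac{1}{65955}$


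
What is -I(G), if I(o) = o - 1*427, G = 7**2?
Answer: 378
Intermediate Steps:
G = 49
I(o) = -427 + o (I(o) = o - 427 = -427 + o)
-I(G) = -(-427 + 49) = -1*(-378) = 378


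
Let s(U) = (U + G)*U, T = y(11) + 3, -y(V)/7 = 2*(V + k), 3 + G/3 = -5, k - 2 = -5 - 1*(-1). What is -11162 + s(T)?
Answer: 6919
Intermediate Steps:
k = -2 (k = 2 + (-5 - 1*(-1)) = 2 + (-5 + 1) = 2 - 4 = -2)
G = -24 (G = -9 + 3*(-5) = -9 - 15 = -24)
y(V) = 28 - 14*V (y(V) = -14*(V - 2) = -14*(-2 + V) = -7*(-4 + 2*V) = 28 - 14*V)
T = -123 (T = (28 - 14*11) + 3 = (28 - 154) + 3 = -126 + 3 = -123)
s(U) = U*(-24 + U) (s(U) = (U - 24)*U = (-24 + U)*U = U*(-24 + U))
-11162 + s(T) = -11162 - 123*(-24 - 123) = -11162 - 123*(-147) = -11162 + 18081 = 6919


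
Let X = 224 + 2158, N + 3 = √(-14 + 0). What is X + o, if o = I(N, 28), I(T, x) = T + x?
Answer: 2407 + I*√14 ≈ 2407.0 + 3.7417*I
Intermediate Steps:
N = -3 + I*√14 (N = -3 + √(-14 + 0) = -3 + √(-14) = -3 + I*√14 ≈ -3.0 + 3.7417*I)
o = 25 + I*√14 (o = (-3 + I*√14) + 28 = 25 + I*√14 ≈ 25.0 + 3.7417*I)
X = 2382
X + o = 2382 + (25 + I*√14) = 2407 + I*√14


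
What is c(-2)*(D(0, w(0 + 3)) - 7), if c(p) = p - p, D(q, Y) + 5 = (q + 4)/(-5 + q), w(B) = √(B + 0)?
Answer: 0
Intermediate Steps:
w(B) = √B
D(q, Y) = -5 + (4 + q)/(-5 + q) (D(q, Y) = -5 + (q + 4)/(-5 + q) = -5 + (4 + q)/(-5 + q))
c(p) = 0
c(-2)*(D(0, w(0 + 3)) - 7) = 0*((29 - 4*0)/(-5 + 0) - 7) = 0*((29 + 0)/(-5) - 7) = 0*(-⅕*29 - 7) = 0*(-29/5 - 7) = 0*(-64/5) = 0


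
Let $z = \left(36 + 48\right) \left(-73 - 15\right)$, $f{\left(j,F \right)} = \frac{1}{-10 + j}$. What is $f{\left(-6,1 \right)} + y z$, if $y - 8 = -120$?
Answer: $\frac{13246463}{16} \approx 8.279 \cdot 10^{5}$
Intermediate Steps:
$y = -112$ ($y = 8 - 120 = -112$)
$z = -7392$ ($z = 84 \left(-88\right) = -7392$)
$f{\left(-6,1 \right)} + y z = \frac{1}{-10 - 6} - -827904 = \frac{1}{-16} + 827904 = - \frac{1}{16} + 827904 = \frac{13246463}{16}$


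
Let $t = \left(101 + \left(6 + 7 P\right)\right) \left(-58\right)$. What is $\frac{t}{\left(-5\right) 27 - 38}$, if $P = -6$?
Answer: $\frac{3770}{173} \approx 21.792$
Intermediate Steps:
$t = -3770$ ($t = \left(101 + \left(6 + 7 \left(-6\right)\right)\right) \left(-58\right) = \left(101 + \left(6 - 42\right)\right) \left(-58\right) = \left(101 - 36\right) \left(-58\right) = 65 \left(-58\right) = -3770$)
$\frac{t}{\left(-5\right) 27 - 38} = - \frac{3770}{\left(-5\right) 27 - 38} = - \frac{3770}{-135 - 38} = - \frac{3770}{-173} = \left(-3770\right) \left(- \frac{1}{173}\right) = \frac{3770}{173}$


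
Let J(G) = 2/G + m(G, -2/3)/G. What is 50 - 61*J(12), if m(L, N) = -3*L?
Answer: 1337/6 ≈ 222.83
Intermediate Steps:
J(G) = -3 + 2/G (J(G) = 2/G + (-3*G)/G = 2/G - 3 = -3 + 2/G)
50 - 61*J(12) = 50 - 61*(-3 + 2/12) = 50 - 61*(-3 + 2*(1/12)) = 50 - 61*(-3 + ⅙) = 50 - 61*(-17/6) = 50 + 1037/6 = 1337/6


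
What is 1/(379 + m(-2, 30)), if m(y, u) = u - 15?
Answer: 1/394 ≈ 0.0025381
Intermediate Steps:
m(y, u) = -15 + u
1/(379 + m(-2, 30)) = 1/(379 + (-15 + 30)) = 1/(379 + 15) = 1/394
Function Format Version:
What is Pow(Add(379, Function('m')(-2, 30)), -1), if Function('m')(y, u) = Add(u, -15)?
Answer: Rational(1, 394) ≈ 0.0025381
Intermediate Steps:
Function('m')(y, u) = Add(-15, u)
Pow(Add(379, Function('m')(-2, 30)), -1) = Pow(Add(379, Add(-15, 30)), -1) = Pow(Add(379, 15), -1) = Pow(394, -1) = Rational(1, 394)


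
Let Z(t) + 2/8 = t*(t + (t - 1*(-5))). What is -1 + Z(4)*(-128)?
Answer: -6625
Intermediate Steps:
Z(t) = -¼ + t*(5 + 2*t) (Z(t) = -¼ + t*(t + (t - 1*(-5))) = -¼ + t*(t + (t + 5)) = -¼ + t*(t + (5 + t)) = -¼ + t*(5 + 2*t))
-1 + Z(4)*(-128) = -1 + (-¼ + 2*4² + 5*4)*(-128) = -1 + (-¼ + 2*16 + 20)*(-128) = -1 + (-¼ + 32 + 20)*(-128) = -1 + (207/4)*(-128) = -1 - 6624 = -6625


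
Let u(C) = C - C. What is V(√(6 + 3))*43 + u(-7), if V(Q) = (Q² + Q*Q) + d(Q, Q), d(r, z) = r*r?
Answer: 1161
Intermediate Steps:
d(r, z) = r²
V(Q) = 3*Q² (V(Q) = (Q² + Q*Q) + Q² = (Q² + Q²) + Q² = 2*Q² + Q² = 3*Q²)
u(C) = 0
V(√(6 + 3))*43 + u(-7) = (3*(√(6 + 3))²)*43 + 0 = (3*(√9)²)*43 + 0 = (3*3²)*43 + 0 = (3*9)*43 + 0 = 27*43 + 0 = 1161 + 0 = 1161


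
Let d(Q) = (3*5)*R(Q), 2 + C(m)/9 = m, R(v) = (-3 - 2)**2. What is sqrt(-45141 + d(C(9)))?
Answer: 3*I*sqrt(4974) ≈ 211.58*I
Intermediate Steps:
R(v) = 25 (R(v) = (-5)**2 = 25)
C(m) = -18 + 9*m
d(Q) = 375 (d(Q) = (3*5)*25 = 15*25 = 375)
sqrt(-45141 + d(C(9))) = sqrt(-45141 + 375) = sqrt(-44766) = 3*I*sqrt(4974)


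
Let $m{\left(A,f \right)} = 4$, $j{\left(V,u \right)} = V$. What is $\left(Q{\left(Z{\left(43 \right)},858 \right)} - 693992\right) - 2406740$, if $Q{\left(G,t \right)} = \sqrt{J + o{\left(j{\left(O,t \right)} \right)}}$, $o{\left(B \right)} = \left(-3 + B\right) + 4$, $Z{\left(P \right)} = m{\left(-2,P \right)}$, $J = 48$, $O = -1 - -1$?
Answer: $-3100725$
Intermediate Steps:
$O = 0$ ($O = -1 + 1 = 0$)
$Z{\left(P \right)} = 4$
$o{\left(B \right)} = 1 + B$
$Q{\left(G,t \right)} = 7$ ($Q{\left(G,t \right)} = \sqrt{48 + \left(1 + 0\right)} = \sqrt{48 + 1} = \sqrt{49} = 7$)
$\left(Q{\left(Z{\left(43 \right)},858 \right)} - 693992\right) - 2406740 = \left(7 - 693992\right) - 2406740 = -693985 - 2406740 = -3100725$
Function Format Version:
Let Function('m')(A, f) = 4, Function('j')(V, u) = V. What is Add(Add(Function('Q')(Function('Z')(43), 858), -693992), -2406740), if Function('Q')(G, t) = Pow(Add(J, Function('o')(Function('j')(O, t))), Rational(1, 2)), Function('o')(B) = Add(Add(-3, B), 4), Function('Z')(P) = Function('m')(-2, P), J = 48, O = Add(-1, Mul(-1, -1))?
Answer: -3100725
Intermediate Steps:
O = 0 (O = Add(-1, 1) = 0)
Function('Z')(P) = 4
Function('o')(B) = Add(1, B)
Function('Q')(G, t) = 7 (Function('Q')(G, t) = Pow(Add(48, Add(1, 0)), Rational(1, 2)) = Pow(Add(48, 1), Rational(1, 2)) = Pow(49, Rational(1, 2)) = 7)
Add(Add(Function('Q')(Function('Z')(43), 858), -693992), -2406740) = Add(Add(7, -693992), -2406740) = Add(-693985, -2406740) = -3100725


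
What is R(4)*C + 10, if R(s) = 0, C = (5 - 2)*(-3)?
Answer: 10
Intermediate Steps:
C = -9 (C = 3*(-3) = -9)
R(4)*C + 10 = 0*(-9) + 10 = 0 + 10 = 10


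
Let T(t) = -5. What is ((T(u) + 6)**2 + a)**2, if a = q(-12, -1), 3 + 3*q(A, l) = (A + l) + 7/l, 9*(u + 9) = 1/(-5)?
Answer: 400/9 ≈ 44.444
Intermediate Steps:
u = -406/45 (u = -9 + (1/9)/(-5) = -9 + (1/9)*(-1/5) = -9 - 1/45 = -406/45 ≈ -9.0222)
q(A, l) = -1 + A/3 + l/3 + 7/(3*l) (q(A, l) = -1 + ((A + l) + 7/l)/3 = -1 + (A + l + 7/l)/3 = -1 + (A/3 + l/3 + 7/(3*l)) = -1 + A/3 + l/3 + 7/(3*l))
a = -23/3 (a = (1/3)*(7 - (-3 - 12 - 1))/(-1) = (1/3)*(-1)*(7 - 1*(-16)) = (1/3)*(-1)*(7 + 16) = (1/3)*(-1)*23 = -23/3 ≈ -7.6667)
((T(u) + 6)**2 + a)**2 = ((-5 + 6)**2 - 23/3)**2 = (1**2 - 23/3)**2 = (1 - 23/3)**2 = (-20/3)**2 = 400/9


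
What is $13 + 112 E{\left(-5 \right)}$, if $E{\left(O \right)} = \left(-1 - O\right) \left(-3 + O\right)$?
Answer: $-3571$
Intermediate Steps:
$13 + 112 E{\left(-5 \right)} = 13 + 112 \left(3 - \left(-5\right)^{2} + 2 \left(-5\right)\right) = 13 + 112 \left(3 - 25 - 10\right) = 13 + 112 \left(-32\right) = 13 - 3584 = -3571$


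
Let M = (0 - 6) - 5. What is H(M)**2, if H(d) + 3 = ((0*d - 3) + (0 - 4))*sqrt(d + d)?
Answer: -1069 + 42*I*sqrt(22) ≈ -1069.0 + 197.0*I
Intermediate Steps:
M = -11 (M = -6 - 5 = -11)
H(d) = -3 - 7*sqrt(2)*sqrt(d) (H(d) = -3 + ((0*d - 3) + (0 - 4))*sqrt(d + d) = -3 + ((0 - 3) - 4)*sqrt(2*d) = -3 + (-3 - 4)*(sqrt(2)*sqrt(d)) = -3 - 7*sqrt(2)*sqrt(d))
H(M)**2 = (-3 - 7*sqrt(2)*sqrt(-11))**2 = (-3 - 7*sqrt(2)*I*sqrt(11))**2 = (-3 - 7*I*sqrt(22))**2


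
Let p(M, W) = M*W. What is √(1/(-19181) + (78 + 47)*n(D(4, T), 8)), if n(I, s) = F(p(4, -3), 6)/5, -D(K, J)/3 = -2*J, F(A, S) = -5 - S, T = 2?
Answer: 2*I*√25293869614/19181 ≈ 16.583*I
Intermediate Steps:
D(K, J) = 6*J (D(K, J) = -(-6)*J = 6*J)
n(I, s) = -11/5 (n(I, s) = (-5 - 1*6)/5 = (-5 - 6)*(⅕) = -11*⅕ = -11/5)
√(1/(-19181) + (78 + 47)*n(D(4, T), 8)) = √(1/(-19181) + (78 + 47)*(-11/5)) = √(-1/19181 + 125*(-11/5)) = √(-1/19181 - 275) = √(-5274776/19181) = 2*I*√25293869614/19181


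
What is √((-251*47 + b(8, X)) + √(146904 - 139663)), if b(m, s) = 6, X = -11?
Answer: √(-11791 + √7241) ≈ 108.19*I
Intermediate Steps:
√((-251*47 + b(8, X)) + √(146904 - 139663)) = √((-251*47 + 6) + √(146904 - 139663)) = √((-11797 + 6) + √7241) = √(-11791 + √7241)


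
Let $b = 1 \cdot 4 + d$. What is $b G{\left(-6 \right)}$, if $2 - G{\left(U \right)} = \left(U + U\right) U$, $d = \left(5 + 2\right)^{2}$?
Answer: $-3710$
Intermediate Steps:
$d = 49$ ($d = 7^{2} = 49$)
$G{\left(U \right)} = 2 - 2 U^{2}$ ($G{\left(U \right)} = 2 - \left(U + U\right) U = 2 - 2 U U = 2 - 2 U^{2}$)
$b = 53$ ($b = 1 \cdot 4 + 49 = 4 + 49 = 53$)
$b G{\left(-6 \right)} = 53 \left(2 - 2 \left(-6\right)^{2}\right) = 53 \left(2 - 72\right) = 53 \left(-70\right) = -3710$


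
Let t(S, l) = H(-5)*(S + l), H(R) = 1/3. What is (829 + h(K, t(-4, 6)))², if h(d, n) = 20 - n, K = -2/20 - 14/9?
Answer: 6477025/9 ≈ 7.1967e+5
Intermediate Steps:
H(R) = ⅓ (H(R) = 1*(⅓) = ⅓)
K = -149/90 (K = -2*1/20 - 14*⅑ = -⅒ - 14/9 = -149/90 ≈ -1.6556)
t(S, l) = S/3 + l/3 (t(S, l) = (S + l)/3 = S/3 + l/3)
(829 + h(K, t(-4, 6)))² = (829 + (20 - ((⅓)*(-4) + (⅓)*6)))² = (829 + (20 - (-4/3 + 2)))² = (829 + (20 - 1*⅔))² = (829 + (20 - ⅔))² = (829 + 58/3)² = (2545/3)² = 6477025/9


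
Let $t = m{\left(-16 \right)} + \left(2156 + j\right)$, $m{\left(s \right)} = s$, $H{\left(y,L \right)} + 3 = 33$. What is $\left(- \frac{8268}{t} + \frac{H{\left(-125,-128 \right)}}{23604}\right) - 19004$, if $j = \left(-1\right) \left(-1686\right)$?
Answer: $- \frac{143035454559}{7525742} \approx -19006.0$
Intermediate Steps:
$j = 1686$
$H{\left(y,L \right)} = 30$ ($H{\left(y,L \right)} = -3 + 33 = 30$)
$t = 3826$ ($t = -16 + \left(2156 + 1686\right) = -16 + 3842 = 3826$)
$\left(- \frac{8268}{t} + \frac{H{\left(-125,-128 \right)}}{23604}\right) - 19004 = \left(- \frac{8268}{3826} + \frac{30}{23604}\right) - 19004 = \left(\left(-8268\right) \frac{1}{3826} + 30 \cdot \frac{1}{23604}\right) - 19004 = \left(- \frac{4134}{1913} + \frac{5}{3934}\right) - 19004 = - \frac{16253591}{7525742} - 19004 = - \frac{143035454559}{7525742}$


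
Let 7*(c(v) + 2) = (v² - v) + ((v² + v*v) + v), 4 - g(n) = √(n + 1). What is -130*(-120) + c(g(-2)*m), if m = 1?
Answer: 109231/7 - 24*I/7 ≈ 15604.0 - 3.4286*I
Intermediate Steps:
g(n) = 4 - √(1 + n) (g(n) = 4 - √(n + 1) = 4 - √(1 + n))
c(v) = -2 + 3*v²/7 (c(v) = -2 + ((v² - v) + ((v² + v*v) + v))/7 = -2 + ((v² - v) + ((v² + v²) + v))/7 = -2 + ((v² - v) + (2*v² + v))/7 = -2 + ((v² - v) + (v + 2*v²))/7 = -2 + (3*v²)/7 = -2 + 3*v²/7)
-130*(-120) + c(g(-2)*m) = -130*(-120) + (-2 + 3*((4 - √(1 - 2))*1)²/7) = 15600 + (-2 + 3*((4 - √(-1))*1)²/7) = 15600 + (-2 + 3*((4 - I)*1)²/7) = 15600 + (-2 + 3*(4 - I)²/7) = 15598 + 3*(4 - I)²/7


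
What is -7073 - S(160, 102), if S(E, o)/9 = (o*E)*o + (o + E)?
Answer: -14991191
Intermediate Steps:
S(E, o) = 9*E + 9*o + 9*E*o² (S(E, o) = 9*((o*E)*o + (o + E)) = 9*((E*o)*o + (E + o)) = 9*(E*o² + (E + o)) = 9*(E + o + E*o²) = 9*E + 9*o + 9*E*o²)
-7073 - S(160, 102) = -7073 - (9*160 + 9*102 + 9*160*102²) = -7073 - (1440 + 918 + 9*160*10404) = -7073 - (1440 + 918 + 14981760) = -7073 - 1*14984118 = -7073 - 14984118 = -14991191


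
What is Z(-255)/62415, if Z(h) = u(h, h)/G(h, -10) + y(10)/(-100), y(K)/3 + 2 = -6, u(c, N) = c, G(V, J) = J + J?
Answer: 433/2080500 ≈ 0.00020812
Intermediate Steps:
G(V, J) = 2*J
y(K) = -24 (y(K) = -6 + 3*(-6) = -6 - 18 = -24)
Z(h) = 6/25 - h/20 (Z(h) = h/((2*(-10))) - 24/(-100) = h/(-20) - 24*(-1/100) = h*(-1/20) + 6/25 = -h/20 + 6/25 = 6/25 - h/20)
Z(-255)/62415 = (6/25 - 1/20*(-255))/62415 = (6/25 + 51/4)*(1/62415) = (1299/100)*(1/62415) = 433/2080500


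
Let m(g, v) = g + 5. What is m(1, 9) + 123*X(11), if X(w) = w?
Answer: 1359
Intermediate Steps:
m(g, v) = 5 + g
m(1, 9) + 123*X(11) = (5 + 1) + 123*11 = 6 + 1353 = 1359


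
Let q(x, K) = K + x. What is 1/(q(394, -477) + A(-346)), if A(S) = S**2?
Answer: 1/119633 ≈ 8.3589e-6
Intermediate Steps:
1/(q(394, -477) + A(-346)) = 1/((-477 + 394) + (-346)**2) = 1/(-83 + 119716) = 1/119633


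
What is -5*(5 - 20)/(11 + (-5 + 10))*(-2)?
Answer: -75/8 ≈ -9.3750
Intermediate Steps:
-5*(5 - 20)/(11 + (-5 + 10))*(-2) = -(-75)/(11 + 5)*(-2) = -(-75)/16*(-2) = -5*(-15/16)*(-2) = (75/16)*(-2) = -75/8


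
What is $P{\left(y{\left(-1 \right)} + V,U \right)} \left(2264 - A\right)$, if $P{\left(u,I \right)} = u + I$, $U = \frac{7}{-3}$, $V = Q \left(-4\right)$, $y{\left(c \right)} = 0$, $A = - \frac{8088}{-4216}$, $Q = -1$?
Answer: $\frac{5960585}{1581} \approx 3770.1$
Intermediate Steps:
$A = \frac{1011}{527}$ ($A = \left(-8088\right) \left(- \frac{1}{4216}\right) = \frac{1011}{527} \approx 1.9184$)
$V = 4$ ($V = \left(-1\right) \left(-4\right) = 4$)
$U = - \frac{7}{3}$ ($U = 7 \left(- \frac{1}{3}\right) = - \frac{7}{3} \approx -2.3333$)
$P{\left(u,I \right)} = I + u$
$P{\left(y{\left(-1 \right)} + V,U \right)} \left(2264 - A\right) = \left(- \frac{7}{3} + \left(0 + 4\right)\right) \left(2264 - \frac{1011}{527}\right) = \left(- \frac{7}{3} + 4\right) \left(2264 - \frac{1011}{527}\right) = \frac{5}{3} \cdot \frac{1192117}{527} = \frac{5960585}{1581}$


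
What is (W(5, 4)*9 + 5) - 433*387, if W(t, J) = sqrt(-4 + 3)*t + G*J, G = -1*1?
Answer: -167602 + 45*I ≈ -1.676e+5 + 45.0*I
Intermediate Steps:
G = -1
W(t, J) = -J + I*t (W(t, J) = sqrt(-4 + 3)*t - J = sqrt(-1)*t - J = I*t - J = -J + I*t)
(W(5, 4)*9 + 5) - 433*387 = ((-1*4 + I*5)*9 + 5) - 433*387 = ((-4 + 5*I)*9 + 5) - 167571 = ((-36 + 45*I) + 5) - 167571 = (-31 + 45*I) - 167571 = -167602 + 45*I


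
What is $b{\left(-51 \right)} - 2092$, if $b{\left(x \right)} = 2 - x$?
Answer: $-2039$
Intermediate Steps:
$b{\left(-51 \right)} - 2092 = \left(2 - -51\right) - 2092 = \left(2 + 51\right) - 2092 = 53 - 2092 = -2039$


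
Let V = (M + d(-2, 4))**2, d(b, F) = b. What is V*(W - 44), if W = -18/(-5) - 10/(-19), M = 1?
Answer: -3788/95 ≈ -39.874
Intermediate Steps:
W = 392/95 (W = -18*(-1/5) - 10*(-1/19) = 18/5 + 10/19 = 392/95 ≈ 4.1263)
V = 1 (V = (1 - 2)**2 = (-1)**2 = 1)
V*(W - 44) = 1*(392/95 - 44) = 1*(-3788/95) = -3788/95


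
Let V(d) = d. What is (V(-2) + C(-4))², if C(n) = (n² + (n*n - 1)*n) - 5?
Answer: 2601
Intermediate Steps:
C(n) = -5 + n² + n*(-1 + n²) (C(n) = (n² + (n² - 1)*n) - 5 = (n² + (-1 + n²)*n) - 5 = (n² + n*(-1 + n²)) - 5 = -5 + n² + n*(-1 + n²))
(V(-2) + C(-4))² = (-2 + (-5 + (-4)² + (-4)³ - 1*(-4)))² = (-2 + (-5 + 16 - 64 + 4))² = (-2 - 49)² = (-51)² = 2601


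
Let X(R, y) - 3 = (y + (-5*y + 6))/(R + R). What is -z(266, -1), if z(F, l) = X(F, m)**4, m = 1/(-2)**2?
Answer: -6569999366401/80102584576 ≈ -82.020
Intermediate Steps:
m = 1/4 ≈ 0.25000
X(R, y) = 3 + (6 - 4*y)/(2*R) (X(R, y) = 3 + (y + (-5*y + 6))/(R + R) = 3 + (y + (6 - 5*y))/((2*R)) = 3 + (6 - 4*y)*(1/(2*R)) = 3 + (6 - 4*y)/(2*R))
z(F, l) = (5/2 + 3*F)**4/F**4 (z(F, l) = ((3 - 2*1/4 + 3*F)/F)**4 = ((3 - 1/2 + 3*F)/F)**4 = ((5/2 + 3*F)/F)**4 = (5/2 + 3*F)**4/F**4)
-z(266, -1) = -(5 + 6*266)**4/(16*266**4) = -(5 + 1596)**4/(16*5006411536) = -1601**4/(16*5006411536) = -6569999366401/(16*5006411536) = -1*6569999366401/80102584576 = -6569999366401/80102584576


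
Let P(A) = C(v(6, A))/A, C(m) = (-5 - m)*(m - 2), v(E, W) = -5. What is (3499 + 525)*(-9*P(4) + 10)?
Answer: 40240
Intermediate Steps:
C(m) = (-5 - m)*(-2 + m)
P(A) = 0 (P(A) = (10 - 1*(-5)² - 3*(-5))/A = (10 - 1*25 + 15)/A = (10 - 25 + 15)/A = 0/A = 0)
(3499 + 525)*(-9*P(4) + 10) = (3499 + 525)*(-9*0 + 10) = 4024*(0 + 10) = 4024*10 = 40240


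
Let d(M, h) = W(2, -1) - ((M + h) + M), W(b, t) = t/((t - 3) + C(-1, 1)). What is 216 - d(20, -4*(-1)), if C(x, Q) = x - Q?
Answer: 1559/6 ≈ 259.83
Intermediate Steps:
W(b, t) = t/(-5 + t) (W(b, t) = t/((t - 3) + (-1 - 1*1)) = t/((-3 + t) + (-1 - 1)) = t/((-3 + t) - 2) = t/(-5 + t))
d(M, h) = 1/6 - h - 2*M (d(M, h) = -1/(-5 - 1) - ((M + h) + M) = -1/(-6) - (h + 2*M) = -1*(-1/6) + (-h - 2*M) = 1/6 + (-h - 2*M) = 1/6 - h - 2*M)
216 - d(20, -4*(-1)) = 216 - (1/6 - (-4)*(-1) - 2*20) = 216 - (1/6 - 1*4 - 40) = 216 - (1/6 - 4 - 40) = 216 - 1*(-263/6) = 216 + 263/6 = 1559/6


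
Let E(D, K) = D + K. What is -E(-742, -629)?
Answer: 1371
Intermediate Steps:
-E(-742, -629) = -(-742 - 629) = -1*(-1371) = 1371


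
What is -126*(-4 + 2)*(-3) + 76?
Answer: -680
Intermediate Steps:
-126*(-4 + 2)*(-3) + 76 = -(-252)*(-3) + 76 = -126*6 + 76 = -756 + 76 = -680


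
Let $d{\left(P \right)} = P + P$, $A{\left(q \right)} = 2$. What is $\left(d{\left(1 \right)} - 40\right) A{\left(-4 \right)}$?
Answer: $-76$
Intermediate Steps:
$d{\left(P \right)} = 2 P$
$\left(d{\left(1 \right)} - 40\right) A{\left(-4 \right)} = \left(2 \cdot 1 - 40\right) 2 = \left(2 - 40\right) 2 = \left(-38\right) 2 = -76$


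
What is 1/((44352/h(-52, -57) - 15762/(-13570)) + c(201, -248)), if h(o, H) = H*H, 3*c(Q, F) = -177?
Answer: -2449385/108232194 ≈ -0.022631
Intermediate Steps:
c(Q, F) = -59 (c(Q, F) = (⅓)*(-177) = -59)
h(o, H) = H²
1/((44352/h(-52, -57) - 15762/(-13570)) + c(201, -248)) = 1/((44352/((-57)²) - 15762/(-13570)) - 59) = 1/((44352/3249 - 15762*(-1/13570)) - 59) = 1/((44352*(1/3249) + 7881/6785) - 59) = 1/((4928/361 + 7881/6785) - 59) = 1/(36281521/2449385 - 59) = 1/(-108232194/2449385) = -2449385/108232194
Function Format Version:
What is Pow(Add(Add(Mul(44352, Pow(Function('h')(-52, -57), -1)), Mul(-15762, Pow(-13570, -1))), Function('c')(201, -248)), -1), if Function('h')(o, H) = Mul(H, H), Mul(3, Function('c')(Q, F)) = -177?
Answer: Rational(-2449385, 108232194) ≈ -0.022631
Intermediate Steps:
Function('c')(Q, F) = -59 (Function('c')(Q, F) = Mul(Rational(1, 3), -177) = -59)
Function('h')(o, H) = Pow(H, 2)
Pow(Add(Add(Mul(44352, Pow(Function('h')(-52, -57), -1)), Mul(-15762, Pow(-13570, -1))), Function('c')(201, -248)), -1) = Pow(Add(Add(Mul(44352, Pow(Pow(-57, 2), -1)), Mul(-15762, Pow(-13570, -1))), -59), -1) = Pow(Add(Add(Mul(44352, Pow(3249, -1)), Mul(-15762, Rational(-1, 13570))), -59), -1) = Pow(Add(Add(Mul(44352, Rational(1, 3249)), Rational(7881, 6785)), -59), -1) = Pow(Add(Add(Rational(4928, 361), Rational(7881, 6785)), -59), -1) = Pow(Add(Rational(36281521, 2449385), -59), -1) = Pow(Rational(-108232194, 2449385), -1) = Rational(-2449385, 108232194)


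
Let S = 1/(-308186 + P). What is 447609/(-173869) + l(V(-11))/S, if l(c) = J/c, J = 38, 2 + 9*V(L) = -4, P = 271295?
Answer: 365609025294/173869 ≈ 2.1028e+6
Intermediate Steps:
V(L) = -⅔ (V(L) = -2/9 + (⅑)*(-4) = -2/9 - 4/9 = -⅔)
S = -1/36891 (S = 1/(-308186 + 271295) = 1/(-36891) = -1/36891 ≈ -2.7107e-5)
l(c) = 38/c
447609/(-173869) + l(V(-11))/S = 447609/(-173869) + (38/(-⅔))/(-1/36891) = 447609*(-1/173869) + (38*(-3/2))*(-36891) = -447609/173869 - 57*(-36891) = -447609/173869 + 2102787 = 365609025294/173869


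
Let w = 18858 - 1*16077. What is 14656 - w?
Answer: 11875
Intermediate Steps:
w = 2781 (w = 18858 - 16077 = 2781)
14656 - w = 14656 - 1*2781 = 14656 - 2781 = 11875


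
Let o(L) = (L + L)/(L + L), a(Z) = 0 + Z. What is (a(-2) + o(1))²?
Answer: 1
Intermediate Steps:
a(Z) = Z
o(L) = 1 (o(L) = (2*L)/((2*L)) = (2*L)*(1/(2*L)) = 1)
(a(-2) + o(1))² = (-2 + 1)² = (-1)² = 1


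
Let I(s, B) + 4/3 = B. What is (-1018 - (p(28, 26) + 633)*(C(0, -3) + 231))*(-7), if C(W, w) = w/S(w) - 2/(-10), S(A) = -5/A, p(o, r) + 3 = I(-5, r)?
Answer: 15875846/15 ≈ 1.0584e+6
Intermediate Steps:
I(s, B) = -4/3 + B
p(o, r) = -13/3 + r (p(o, r) = -3 + (-4/3 + r) = -13/3 + r)
C(W, w) = 1/5 - w**2/5 (C(W, w) = w/((-5/w)) - 2/(-10) = w*(-w/5) - 2*(-1/10) = -w**2/5 + 1/5 = 1/5 - w**2/5)
(-1018 - (p(28, 26) + 633)*(C(0, -3) + 231))*(-7) = (-1018 - ((-13/3 + 26) + 633)*((1/5 - 1/5*(-3)**2) + 231))*(-7) = (-1018 - (65/3 + 633)*((1/5 - 1/5*9) + 231))*(-7) = (-1018 - 1964*((1/5 - 9/5) + 231)/3)*(-7) = (-1018 - 1964*(-8/5 + 231)/3)*(-7) = (-1018 - 1964*1147/(3*5))*(-7) = (-1018 - 1*2252708/15)*(-7) = (-1018 - 2252708/15)*(-7) = -2267978/15*(-7) = 15875846/15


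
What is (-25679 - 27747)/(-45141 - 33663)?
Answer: 26713/39402 ≈ 0.67796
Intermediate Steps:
(-25679 - 27747)/(-45141 - 33663) = -53426/(-78804) = -53426*(-1/78804) = 26713/39402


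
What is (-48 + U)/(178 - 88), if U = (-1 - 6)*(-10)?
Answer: 11/45 ≈ 0.24444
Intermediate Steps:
U = 70 (U = -7*(-10) = 70)
(-48 + U)/(178 - 88) = (-48 + 70)/(178 - 88) = 22/90 = 22*(1/90) = 11/45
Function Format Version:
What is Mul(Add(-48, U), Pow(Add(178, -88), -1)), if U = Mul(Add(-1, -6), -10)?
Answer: Rational(11, 45) ≈ 0.24444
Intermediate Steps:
U = 70 (U = Mul(-7, -10) = 70)
Mul(Add(-48, U), Pow(Add(178, -88), -1)) = Mul(Add(-48, 70), Pow(Add(178, -88), -1)) = Mul(22, Pow(90, -1)) = Mul(22, Rational(1, 90)) = Rational(11, 45)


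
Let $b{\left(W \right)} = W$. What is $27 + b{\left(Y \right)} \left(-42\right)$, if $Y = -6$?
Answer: $279$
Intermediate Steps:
$27 + b{\left(Y \right)} \left(-42\right) = 27 - -252 = 27 + 252 = 279$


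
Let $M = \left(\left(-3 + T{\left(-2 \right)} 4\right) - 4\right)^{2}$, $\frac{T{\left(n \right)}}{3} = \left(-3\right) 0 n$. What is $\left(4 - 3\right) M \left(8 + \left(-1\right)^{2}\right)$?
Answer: $441$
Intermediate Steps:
$T{\left(n \right)} = 0$ ($T{\left(n \right)} = 3 \left(-3\right) 0 n = 3 \cdot 0 n = 3 \cdot 0 = 0$)
$M = 49$ ($M = \left(\left(-3 + 0 \cdot 4\right) - 4\right)^{2} = \left(\left(-3 + 0\right) - 4\right)^{2} = \left(-3 - 4\right)^{2} = \left(-7\right)^{2} = 49$)
$\left(4 - 3\right) M \left(8 + \left(-1\right)^{2}\right) = \left(4 - 3\right) 49 \left(8 + \left(-1\right)^{2}\right) = 1 \cdot 49 \left(8 + 1\right) = 49 \cdot 9 = 441$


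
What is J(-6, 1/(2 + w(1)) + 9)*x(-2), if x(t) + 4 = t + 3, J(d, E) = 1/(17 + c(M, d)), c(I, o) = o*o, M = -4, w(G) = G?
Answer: -3/53 ≈ -0.056604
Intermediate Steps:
c(I, o) = o²
J(d, E) = 1/(17 + d²)
x(t) = -1 + t (x(t) = -4 + (t + 3) = -4 + (3 + t) = -1 + t)
J(-6, 1/(2 + w(1)) + 9)*x(-2) = (-1 - 2)/(17 + (-6)²) = -3/(17 + 36) = -3/53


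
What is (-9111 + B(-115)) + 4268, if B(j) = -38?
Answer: -4881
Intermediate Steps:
(-9111 + B(-115)) + 4268 = (-9111 - 38) + 4268 = -9149 + 4268 = -4881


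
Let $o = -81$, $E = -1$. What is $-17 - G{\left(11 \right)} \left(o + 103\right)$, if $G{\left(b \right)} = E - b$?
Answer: $247$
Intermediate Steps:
$G{\left(b \right)} = -1 - b$
$-17 - G{\left(11 \right)} \left(o + 103\right) = -17 - \left(-1 - 11\right) \left(-81 + 103\right) = -17 - \left(-1 - 11\right) 22 = -17 - \left(-12\right) 22 = -17 - -264 = -17 + 264 = 247$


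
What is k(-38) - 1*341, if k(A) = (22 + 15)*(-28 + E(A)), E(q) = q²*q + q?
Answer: -2033047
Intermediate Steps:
E(q) = q + q³ (E(q) = q³ + q = q + q³)
k(A) = -1036 + 37*A + 37*A³ (k(A) = (22 + 15)*(-28 + (A + A³)) = 37*(-28 + A + A³) = -1036 + 37*A + 37*A³)
k(-38) - 1*341 = (-1036 + 37*(-38) + 37*(-38)³) - 1*341 = (-1036 - 1406 + 37*(-54872)) - 341 = (-1036 - 1406 - 2030264) - 341 = -2032706 - 341 = -2033047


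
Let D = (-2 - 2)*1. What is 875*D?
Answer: -3500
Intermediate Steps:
D = -4 (D = -4*1 = -4)
875*D = 875*(-4) = -3500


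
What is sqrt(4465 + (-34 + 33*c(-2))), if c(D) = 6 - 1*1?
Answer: 2*sqrt(1149) ≈ 67.794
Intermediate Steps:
c(D) = 5 (c(D) = 6 - 1 = 5)
sqrt(4465 + (-34 + 33*c(-2))) = sqrt(4465 + (-34 + 33*5)) = sqrt(4465 + (-34 + 165)) = sqrt(4465 + 131) = sqrt(4596) = 2*sqrt(1149)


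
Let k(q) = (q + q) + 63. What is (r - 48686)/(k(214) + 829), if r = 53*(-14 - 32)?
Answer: -12781/330 ≈ -38.730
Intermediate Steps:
k(q) = 63 + 2*q (k(q) = 2*q + 63 = 63 + 2*q)
r = -2438 (r = 53*(-46) = -2438)
(r - 48686)/(k(214) + 829) = (-2438 - 48686)/((63 + 2*214) + 829) = -51124/((63 + 428) + 829) = -51124/(491 + 829) = -51124/1320 = -51124*1/1320 = -12781/330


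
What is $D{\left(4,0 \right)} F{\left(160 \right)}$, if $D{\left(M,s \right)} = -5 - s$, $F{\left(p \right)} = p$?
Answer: $-800$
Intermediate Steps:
$D{\left(4,0 \right)} F{\left(160 \right)} = \left(-5 - 0\right) 160 = \left(-5 + 0\right) 160 = \left(-5\right) 160 = -800$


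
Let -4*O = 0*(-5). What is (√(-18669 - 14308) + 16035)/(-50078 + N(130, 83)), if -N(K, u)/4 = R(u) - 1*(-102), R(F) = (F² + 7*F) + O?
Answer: -16035/80366 - 7*I*√673/80366 ≈ -0.19952 - 0.0022596*I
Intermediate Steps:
O = 0 (O = -0*(-5) = -¼*0 = 0)
R(F) = F² + 7*F (R(F) = (F² + 7*F) + 0 = F² + 7*F)
N(K, u) = -408 - 4*u*(7 + u) (N(K, u) = -4*(u*(7 + u) - 1*(-102)) = -4*(u*(7 + u) + 102) = -4*(102 + u*(7 + u)) = -408 - 4*u*(7 + u))
(√(-18669 - 14308) + 16035)/(-50078 + N(130, 83)) = (√(-18669 - 14308) + 16035)/(-50078 + (-408 - 28*83 - 4*83²)) = (√(-32977) + 16035)/(-50078 + (-408 - 2324 - 4*6889)) = (7*I*√673 + 16035)/(-50078 + (-408 - 2324 - 27556)) = (16035 + 7*I*√673)/(-50078 - 30288) = (16035 + 7*I*√673)/(-80366) = (16035 + 7*I*√673)*(-1/80366) = -16035/80366 - 7*I*√673/80366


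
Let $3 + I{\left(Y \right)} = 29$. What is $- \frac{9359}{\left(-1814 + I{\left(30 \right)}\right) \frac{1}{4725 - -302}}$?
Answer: $\frac{47047693}{1788} \approx 26313.0$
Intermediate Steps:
$I{\left(Y \right)} = 26$ ($I{\left(Y \right)} = -3 + 29 = 26$)
$- \frac{9359}{\left(-1814 + I{\left(30 \right)}\right) \frac{1}{4725 - -302}} = - \frac{9359}{\left(-1814 + 26\right) \frac{1}{4725 - -302}} = - \frac{9359}{\left(-1788\right) \frac{1}{4725 + \left(-1608 + 1910\right)}} = - \frac{9359}{\left(-1788\right) \frac{1}{4725 + 302}} = - \frac{9359}{\left(-1788\right) \frac{1}{5027}} = - \frac{9359}{- \frac{1788}{5027}} = \left(-9359\right) \left(- \frac{5027}{1788}\right) = \frac{47047693}{1788}$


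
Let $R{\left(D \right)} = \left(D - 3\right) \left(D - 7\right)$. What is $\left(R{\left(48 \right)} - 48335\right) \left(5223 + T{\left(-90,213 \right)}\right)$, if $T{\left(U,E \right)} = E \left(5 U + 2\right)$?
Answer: $4193444490$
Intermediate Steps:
$R{\left(D \right)} = \left(-7 + D\right) \left(-3 + D\right)$ ($R{\left(D \right)} = \left(-3 + D\right) \left(-7 + D\right) = \left(-7 + D\right) \left(-3 + D\right)$)
$T{\left(U,E \right)} = E \left(2 + 5 U\right)$
$\left(R{\left(48 \right)} - 48335\right) \left(5223 + T{\left(-90,213 \right)}\right) = \left(\left(21 + 48^{2} - 480\right) - 48335\right) \left(5223 + 213 \left(2 + 5 \left(-90\right)\right)\right) = \left(\left(21 + 2304 - 480\right) - 48335\right) \left(5223 + 213 \left(2 - 450\right)\right) = \left(1845 - 48335\right) \left(5223 + 213 \left(-448\right)\right) = - 46490 \left(5223 - 95424\right) = \left(-46490\right) \left(-90201\right) = 4193444490$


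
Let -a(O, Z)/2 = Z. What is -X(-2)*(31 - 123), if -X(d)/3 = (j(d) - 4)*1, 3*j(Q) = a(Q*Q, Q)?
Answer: 736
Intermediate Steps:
a(O, Z) = -2*Z
j(Q) = -2*Q/3 (j(Q) = (-2*Q)/3 = -2*Q/3)
X(d) = 12 + 2*d (X(d) = -3*(-2*d/3 - 4) = -3*(-4 - 2*d/3) = 12 + 2*d)
-X(-2)*(31 - 123) = -(12 + 2*(-2))*(31 - 123) = -(12 - 4)*(-92) = -8*(-92) = -1*(-736) = 736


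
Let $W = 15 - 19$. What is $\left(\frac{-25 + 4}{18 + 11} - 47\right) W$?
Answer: $\frac{5536}{29} \approx 190.9$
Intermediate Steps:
$W = -4$
$\left(\frac{-25 + 4}{18 + 11} - 47\right) W = \left(\frac{-25 + 4}{18 + 11} - 47\right) \left(-4\right) = \left(- \frac{21}{29} - 47\right) \left(-4\right) = \left(- \frac{1384}{29}\right) \left(-4\right) = \frac{5536}{29}$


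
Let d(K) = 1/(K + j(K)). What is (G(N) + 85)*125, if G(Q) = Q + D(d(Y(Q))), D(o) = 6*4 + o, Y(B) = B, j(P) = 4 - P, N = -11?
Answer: 49125/4 ≈ 12281.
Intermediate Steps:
d(K) = ¼ (d(K) = 1/(K + (4 - K)) = 1/4 = ¼)
D(o) = 24 + o
G(Q) = 97/4 + Q (G(Q) = Q + (24 + ¼) = Q + 97/4 = 97/4 + Q)
(G(N) + 85)*125 = ((97/4 - 11) + 85)*125 = (53/4 + 85)*125 = (393/4)*125 = 49125/4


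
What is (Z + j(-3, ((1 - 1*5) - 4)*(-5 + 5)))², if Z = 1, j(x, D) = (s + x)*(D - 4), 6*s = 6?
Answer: 81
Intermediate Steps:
s = 1 (s = (⅙)*6 = 1)
j(x, D) = (1 + x)*(-4 + D) (j(x, D) = (1 + x)*(D - 4) = (1 + x)*(-4 + D))
(Z + j(-3, ((1 - 1*5) - 4)*(-5 + 5)))² = (1 + (-4 + ((1 - 1*5) - 4)*(-5 + 5) - 4*(-3) + (((1 - 1*5) - 4)*(-5 + 5))*(-3)))² = (1 + (-4 + ((1 - 5) - 4)*0 + 12 + (((1 - 5) - 4)*0)*(-3)))² = (1 + (-4 + (-4 - 4)*0 + 12 + ((-4 - 4)*0)*(-3)))² = (1 + (-4 - 8*0 + 12 - 8*0*(-3)))² = (1 + (-4 + 0 + 12 + 0*(-3)))² = (1 + (-4 + 0 + 12 + 0))² = (1 + 8)² = 9² = 81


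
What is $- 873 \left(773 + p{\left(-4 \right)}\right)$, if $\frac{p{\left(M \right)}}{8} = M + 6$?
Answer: $-688797$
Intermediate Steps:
$p{\left(M \right)} = 48 + 8 M$ ($p{\left(M \right)} = 8 \left(M + 6\right) = 8 \left(6 + M\right) = 48 + 8 M$)
$- 873 \left(773 + p{\left(-4 \right)}\right) = - 873 \left(773 + \left(48 + 8 \left(-4\right)\right)\right) = - 873 \left(773 + \left(48 - 32\right)\right) = - 873 \left(773 + 16\right) = \left(-873\right) 789 = -688797$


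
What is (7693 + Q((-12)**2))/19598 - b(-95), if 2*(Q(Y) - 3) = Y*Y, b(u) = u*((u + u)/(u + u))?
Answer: 939937/9799 ≈ 95.922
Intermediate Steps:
b(u) = u (b(u) = u*((2*u)/((2*u))) = u*((2*u)*(1/(2*u))) = u*1 = u)
Q(Y) = 3 + Y**2/2 (Q(Y) = 3 + (Y*Y)/2 = 3 + Y**2/2)
(7693 + Q((-12)**2))/19598 - b(-95) = (7693 + (3 + ((-12)**2)**2/2))/19598 - 1*(-95) = (7693 + (3 + (1/2)*144**2))*(1/19598) + 95 = (7693 + (3 + (1/2)*20736))*(1/19598) + 95 = (7693 + (3 + 10368))*(1/19598) + 95 = (7693 + 10371)*(1/19598) + 95 = 18064*(1/19598) + 95 = 9032/9799 + 95 = 939937/9799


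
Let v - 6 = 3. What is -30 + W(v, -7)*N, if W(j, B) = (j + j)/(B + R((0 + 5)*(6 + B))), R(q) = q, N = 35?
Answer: -165/2 ≈ -82.500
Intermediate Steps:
v = 9 (v = 6 + 3 = 9)
W(j, B) = 2*j/(30 + 6*B) (W(j, B) = (j + j)/(B + (0 + 5)*(6 + B)) = (2*j)/(B + 5*(6 + B)) = (2*j)/(B + (30 + 5*B)) = (2*j)/(30 + 6*B) = 2*j/(30 + 6*B))
-30 + W(v, -7)*N = -30 + ((⅓)*9/(5 - 7))*35 = -30 + ((⅓)*9/(-2))*35 = -30 + ((⅓)*9*(-½))*35 = -30 - 3/2*35 = -30 - 105/2 = -165/2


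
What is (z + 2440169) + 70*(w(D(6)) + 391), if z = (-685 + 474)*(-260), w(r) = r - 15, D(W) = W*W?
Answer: 2523869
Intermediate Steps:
D(W) = W²
w(r) = -15 + r
z = 54860 (z = -211*(-260) = 54860)
(z + 2440169) + 70*(w(D(6)) + 391) = (54860 + 2440169) + 70*((-15 + 6²) + 391) = 2495029 + 70*((-15 + 36) + 391) = 2495029 + 70*(21 + 391) = 2495029 + 70*412 = 2495029 + 28840 = 2523869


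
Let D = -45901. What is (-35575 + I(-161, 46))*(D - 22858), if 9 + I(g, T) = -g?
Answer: 2435650057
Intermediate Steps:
I(g, T) = -9 - g
(-35575 + I(-161, 46))*(D - 22858) = (-35575 + (-9 - 1*(-161)))*(-45901 - 22858) = (-35575 + (-9 + 161))*(-68759) = (-35575 + 152)*(-68759) = -35423*(-68759) = 2435650057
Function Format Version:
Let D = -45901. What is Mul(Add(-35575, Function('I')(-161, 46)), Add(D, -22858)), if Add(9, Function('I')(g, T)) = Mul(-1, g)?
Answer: 2435650057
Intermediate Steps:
Function('I')(g, T) = Add(-9, Mul(-1, g))
Mul(Add(-35575, Function('I')(-161, 46)), Add(D, -22858)) = Mul(Add(-35575, Add(-9, Mul(-1, -161))), Add(-45901, -22858)) = Mul(Add(-35575, Add(-9, 161)), -68759) = Mul(Add(-35575, 152), -68759) = Mul(-35423, -68759) = 2435650057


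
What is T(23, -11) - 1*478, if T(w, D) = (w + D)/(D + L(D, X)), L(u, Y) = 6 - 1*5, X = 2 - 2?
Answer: -2396/5 ≈ -479.20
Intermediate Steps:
X = 0
L(u, Y) = 1 (L(u, Y) = 6 - 5 = 1)
T(w, D) = (D + w)/(1 + D) (T(w, D) = (w + D)/(D + 1) = (D + w)/(1 + D))
T(23, -11) - 1*478 = (-11 + 23)/(1 - 11) - 1*478 = 12/(-10) - 478 = -⅒*12 - 478 = -6/5 - 478 = -2396/5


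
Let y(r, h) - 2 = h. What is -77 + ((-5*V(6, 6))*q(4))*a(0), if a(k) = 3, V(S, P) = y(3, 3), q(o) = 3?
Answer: -302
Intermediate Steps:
y(r, h) = 2 + h
V(S, P) = 5 (V(S, P) = 2 + 3 = 5)
-77 + ((-5*V(6, 6))*q(4))*a(0) = -77 + (-5*5*3)*3 = -77 - 25*3*3 = -77 - 75*3 = -77 - 225 = -302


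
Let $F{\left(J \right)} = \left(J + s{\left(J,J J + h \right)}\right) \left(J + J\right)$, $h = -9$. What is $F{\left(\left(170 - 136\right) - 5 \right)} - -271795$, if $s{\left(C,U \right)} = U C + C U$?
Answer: $3072325$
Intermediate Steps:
$s{\left(C,U \right)} = 2 C U$ ($s{\left(C,U \right)} = C U + C U = 2 C U$)
$F{\left(J \right)} = 2 J \left(J + 2 J \left(-9 + J^{2}\right)\right)$ ($F{\left(J \right)} = \left(J + 2 J \left(J J - 9\right)\right) \left(J + J\right) = \left(J + 2 J \left(J^{2} - 9\right)\right) 2 J = \left(J + 2 J \left(-9 + J^{2}\right)\right) 2 J = 2 J \left(J + 2 J \left(-9 + J^{2}\right)\right)$)
$F{\left(\left(170 - 136\right) - 5 \right)} - -271795 = \left(\left(170 - 136\right) - 5\right)^{2} \left(-34 + 4 \left(\left(170 - 136\right) - 5\right)^{2}\right) - -271795 = \left(34 - 5\right)^{2} \left(-34 + 4 \left(34 - 5\right)^{2}\right) + 271795 = 29^{2} \left(-34 + 4 \cdot 29^{2}\right) + 271795 = 841 \left(-34 + 4 \cdot 841\right) + 271795 = 841 \left(-34 + 3364\right) + 271795 = 841 \cdot 3330 + 271795 = 2800530 + 271795 = 3072325$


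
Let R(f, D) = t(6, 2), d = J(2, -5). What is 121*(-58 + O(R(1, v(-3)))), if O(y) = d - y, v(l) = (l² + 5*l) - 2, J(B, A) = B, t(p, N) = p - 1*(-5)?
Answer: -8107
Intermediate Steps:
t(p, N) = 5 + p (t(p, N) = p + 5 = 5 + p)
v(l) = -2 + l² + 5*l
d = 2
R(f, D) = 11 (R(f, D) = 5 + 6 = 11)
O(y) = 2 - y
121*(-58 + O(R(1, v(-3)))) = 121*(-58 + (2 - 1*11)) = 121*(-58 + (2 - 11)) = 121*(-58 - 9) = 121*(-67) = -8107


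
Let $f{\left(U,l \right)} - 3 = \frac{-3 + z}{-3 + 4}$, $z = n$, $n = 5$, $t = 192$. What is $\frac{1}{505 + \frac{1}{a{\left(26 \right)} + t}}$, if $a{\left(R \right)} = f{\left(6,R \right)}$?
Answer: $\frac{197}{99486} \approx 0.0019802$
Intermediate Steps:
$z = 5$
$f{\left(U,l \right)} = 5$ ($f{\left(U,l \right)} = 3 + \frac{-3 + 5}{-3 + 4} = 3 + \frac{2}{1} = 3 + 2 \cdot 1 = 3 + 2 = 5$)
$a{\left(R \right)} = 5$
$\frac{1}{505 + \frac{1}{a{\left(26 \right)} + t}} = \frac{1}{505 + \frac{1}{5 + 192}} = \frac{1}{505 + \frac{1}{197}} = \frac{1}{\frac{99486}{197}} = \frac{197}{99486}$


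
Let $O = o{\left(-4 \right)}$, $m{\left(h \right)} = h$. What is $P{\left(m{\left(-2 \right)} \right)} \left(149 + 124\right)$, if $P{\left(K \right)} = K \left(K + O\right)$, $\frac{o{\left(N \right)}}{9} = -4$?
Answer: $20748$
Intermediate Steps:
$o{\left(N \right)} = -36$ ($o{\left(N \right)} = 9 \left(-4\right) = -36$)
$O = -36$
$P{\left(K \right)} = K \left(-36 + K\right)$ ($P{\left(K \right)} = K \left(K - 36\right) = K \left(-36 + K\right)$)
$P{\left(m{\left(-2 \right)} \right)} \left(149 + 124\right) = - 2 \left(-36 - 2\right) \left(149 + 124\right) = \left(-2\right) \left(-38\right) 273 = 76 \cdot 273 = 20748$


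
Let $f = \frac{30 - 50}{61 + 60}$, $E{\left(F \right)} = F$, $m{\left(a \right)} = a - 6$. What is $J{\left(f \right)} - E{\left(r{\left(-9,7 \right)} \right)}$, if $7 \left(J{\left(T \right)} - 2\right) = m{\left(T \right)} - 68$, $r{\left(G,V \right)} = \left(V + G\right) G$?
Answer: $- \frac{3218}{121} \approx -26.595$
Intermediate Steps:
$r{\left(G,V \right)} = G \left(G + V\right)$ ($r{\left(G,V \right)} = \left(G + V\right) G = G \left(G + V\right)$)
$m{\left(a \right)} = -6 + a$
$f = - \frac{20}{121} \approx -0.16529$
$J{\left(T \right)} = - \frac{60}{7} + \frac{T}{7}$ ($J{\left(T \right)} = 2 + \frac{\left(-6 + T\right) - 68}{7} = 2 + \frac{-74 + T}{7} = 2 + \left(- \frac{74}{7} + \frac{T}{7}\right) = - \frac{60}{7} + \frac{T}{7}$)
$J{\left(f \right)} - E{\left(r{\left(-9,7 \right)} \right)} = \left(- \frac{60}{7} + \frac{1}{7} \left(- \frac{20}{121}\right)\right) - - 9 \left(-9 + 7\right) = \left(- \frac{60}{7} - \frac{20}{847}\right) - \left(-9\right) \left(-2\right) = - \frac{1040}{121} - 18 = - \frac{3218}{121}$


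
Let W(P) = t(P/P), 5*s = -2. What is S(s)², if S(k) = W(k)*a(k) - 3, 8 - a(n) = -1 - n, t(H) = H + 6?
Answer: 81796/25 ≈ 3271.8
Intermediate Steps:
t(H) = 6 + H
s = -⅖ (s = (⅕)*(-2) = -⅖ ≈ -0.40000)
W(P) = 7 (W(P) = 6 + P/P = 6 + 1 = 7)
a(n) = 9 + n (a(n) = 8 - (-1 - n) = 8 + (1 + n) = 9 + n)
S(k) = 60 + 7*k (S(k) = 7*(9 + k) - 3 = (63 + 7*k) - 3 = 60 + 7*k)
S(s)² = (60 + 7*(-⅖))² = (60 - 14/5)² = (286/5)² = 81796/25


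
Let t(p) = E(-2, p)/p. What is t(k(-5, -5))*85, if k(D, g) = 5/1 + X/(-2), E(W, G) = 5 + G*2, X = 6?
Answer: 765/2 ≈ 382.50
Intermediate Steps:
E(W, G) = 5 + 2*G
k(D, g) = 2 (k(D, g) = 5/1 + 6/(-2) = 5*1 + 6*(-½) = 5 - 3 = 2)
t(p) = (5 + 2*p)/p
t(k(-5, -5))*85 = (2 + 5/2)*85 = (9/2)*85 = 765/2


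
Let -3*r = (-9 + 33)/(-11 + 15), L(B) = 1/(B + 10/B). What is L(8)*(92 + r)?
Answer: 360/37 ≈ 9.7297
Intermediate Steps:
r = -2 (r = -(-9 + 33)/(3*(-11 + 15)) = -8/4 = -⅓*6 = -2)
L(8)*(92 + r) = (8/(10 + 8²))*(92 - 2) = (8/(10 + 64))*90 = (8/74)*90 = (8*(1/74))*90 = (4/37)*90 = 360/37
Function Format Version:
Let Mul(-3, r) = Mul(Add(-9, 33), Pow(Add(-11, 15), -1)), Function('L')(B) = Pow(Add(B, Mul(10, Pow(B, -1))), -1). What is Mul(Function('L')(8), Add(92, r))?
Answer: Rational(360, 37) ≈ 9.7297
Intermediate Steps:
r = -2 (r = Mul(Rational(-1, 3), Mul(Add(-9, 33), Pow(Add(-11, 15), -1))) = Mul(Rational(-1, 3), Mul(24, Pow(4, -1))) = Mul(Rational(-1, 3), Mul(24, Rational(1, 4))) = Mul(Rational(-1, 3), 6) = -2)
Mul(Function('L')(8), Add(92, r)) = Mul(Mul(8, Pow(Add(10, Pow(8, 2)), -1)), Add(92, -2)) = Mul(Mul(8, Pow(Add(10, 64), -1)), 90) = Mul(Mul(8, Pow(74, -1)), 90) = Mul(Mul(8, Rational(1, 74)), 90) = Mul(Rational(4, 37), 90) = Rational(360, 37)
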